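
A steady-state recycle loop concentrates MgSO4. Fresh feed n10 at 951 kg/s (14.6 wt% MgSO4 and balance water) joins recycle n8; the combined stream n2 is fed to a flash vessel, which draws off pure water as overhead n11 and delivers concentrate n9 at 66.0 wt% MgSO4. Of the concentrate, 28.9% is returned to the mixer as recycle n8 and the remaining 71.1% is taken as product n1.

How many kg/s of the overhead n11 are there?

Overall MgSO4 balance (none leaves overhead): MgSO4 in fresh feed = MgSO4 in product, i.e. 951×0.146 = (1−0.289)·n9·0.660.
n9 = 138.85/(0.660×0.711) = 295.88 kg/s.
Recycle n8 = 0.289×295.88 = 85.51 kg/s.
Combined feed n2 = 951 + 85.51 = 1036.5 kg/s.
Overhead n11 = n2 − n9 = 1036.5 − 295.88 = 740.63 kg/s.

740.6 kg/s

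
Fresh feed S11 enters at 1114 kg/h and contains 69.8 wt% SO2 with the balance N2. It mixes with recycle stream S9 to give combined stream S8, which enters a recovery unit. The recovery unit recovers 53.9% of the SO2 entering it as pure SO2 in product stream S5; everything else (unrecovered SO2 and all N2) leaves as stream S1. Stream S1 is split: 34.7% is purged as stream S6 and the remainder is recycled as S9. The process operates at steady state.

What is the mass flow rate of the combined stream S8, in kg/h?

2082 kg/h

N2 enters only via S11 and leaves only via the purge: 1114×0.302 = 0.347×(N2 in S1), and the recovery unit passes all N2, so N2 in S8 = N2 in S1 = 969.53 kg/h.
SO2 in S8: m_A = 1114×0.698 + (1−0.347)·(1−0.539)·m_A, so m_A = 777.57/0.6990 = 1112.5 kg/h.
S8 = 1112.5 + 969.53 = 2082 kg/h.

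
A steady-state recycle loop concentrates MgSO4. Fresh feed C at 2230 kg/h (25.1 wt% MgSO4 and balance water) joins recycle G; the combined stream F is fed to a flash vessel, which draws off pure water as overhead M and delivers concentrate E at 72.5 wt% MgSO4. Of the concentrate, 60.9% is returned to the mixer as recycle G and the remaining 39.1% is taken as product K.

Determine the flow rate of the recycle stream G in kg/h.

Overall MgSO4 balance (none leaves overhead): MgSO4 in fresh feed = MgSO4 in product, i.e. 2230×0.251 = (1−0.609)·E·0.725.
E = 559.73/(0.725×0.391) = 1974.5 kg/h.
Recycle G = 0.609×1974.5 = 1202.5 kg/h.

1202 kg/h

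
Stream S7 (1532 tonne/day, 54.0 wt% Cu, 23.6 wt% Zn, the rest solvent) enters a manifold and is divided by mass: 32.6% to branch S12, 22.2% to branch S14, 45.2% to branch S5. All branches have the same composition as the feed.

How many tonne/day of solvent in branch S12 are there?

111.9 tonne/day

Branch S12 total = 0.326×1532 = 499.43 tonne/day.
solvent in S12 = 0.224×499.43 = 111.87 tonne/day.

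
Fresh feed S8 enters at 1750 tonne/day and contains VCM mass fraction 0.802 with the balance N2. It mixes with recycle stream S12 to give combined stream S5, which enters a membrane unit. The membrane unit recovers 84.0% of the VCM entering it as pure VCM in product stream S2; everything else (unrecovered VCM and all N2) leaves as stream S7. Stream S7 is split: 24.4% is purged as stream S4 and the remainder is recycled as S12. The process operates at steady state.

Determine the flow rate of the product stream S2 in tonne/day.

VCM in S5: m_A = 1750×0.802 + (1−0.244)·(1−0.840)·m_A, so m_A = 1403.5/0.8790 = 1596.6 tonne/day.
Product S2 = 0.840×1596.6 = 1341.2 tonne/day.

1341 tonne/day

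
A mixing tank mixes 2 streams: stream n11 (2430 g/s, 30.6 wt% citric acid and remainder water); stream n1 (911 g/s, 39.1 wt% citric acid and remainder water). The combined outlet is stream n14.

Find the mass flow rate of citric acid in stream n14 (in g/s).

citric acid out = citric acid in = 2430×0.306 + 911×0.391 = 1099.8 g/s.

1100 g/s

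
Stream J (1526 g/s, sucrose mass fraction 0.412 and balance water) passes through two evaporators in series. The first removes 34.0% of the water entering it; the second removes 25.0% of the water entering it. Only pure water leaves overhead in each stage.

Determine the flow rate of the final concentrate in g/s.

1073 g/s

water in feed = 1526×0.588 = 897.29 g/s.
After stage 1: water left = (1−0.340)×897.29 = 592.21; stream total = 1220.9 g/s.
After stage 2: water left = (1−0.250)×592.21 = 444.16; final concentrate = 1072.9 g/s.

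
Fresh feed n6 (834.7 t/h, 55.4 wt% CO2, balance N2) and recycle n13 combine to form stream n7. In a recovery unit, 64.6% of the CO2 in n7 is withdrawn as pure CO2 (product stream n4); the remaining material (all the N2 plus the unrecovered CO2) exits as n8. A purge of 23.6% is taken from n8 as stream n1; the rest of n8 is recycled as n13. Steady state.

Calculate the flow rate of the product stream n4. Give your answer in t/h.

409.5 t/h

CO2 in n7: m_A = 834.7×0.554 + (1−0.236)·(1−0.646)·m_A, so m_A = 462.42/0.7295 = 633.85 t/h.
Product n4 = 0.646×633.85 = 409.47 t/h.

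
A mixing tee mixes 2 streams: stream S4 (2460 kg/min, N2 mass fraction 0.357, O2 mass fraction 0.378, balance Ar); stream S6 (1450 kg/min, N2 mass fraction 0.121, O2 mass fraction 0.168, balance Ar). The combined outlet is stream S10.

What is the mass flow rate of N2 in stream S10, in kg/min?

N2 out = N2 in = 2460×0.357 + 1450×0.121 = 1053.7 kg/min.

1054 kg/min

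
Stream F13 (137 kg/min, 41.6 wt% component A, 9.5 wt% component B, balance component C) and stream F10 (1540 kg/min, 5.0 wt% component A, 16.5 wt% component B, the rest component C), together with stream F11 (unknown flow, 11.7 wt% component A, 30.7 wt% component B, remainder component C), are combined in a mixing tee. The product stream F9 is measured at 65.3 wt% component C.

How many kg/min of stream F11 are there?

Let F11 be the unknown flow. Total out = 1677 + F11.
component C balance: 1275.9 + 0.576·F11 = 0.653·(1677 + F11)
(0.576 − 0.653)·F11 = 0.653×1677 − 1275.9 = -180.81
F11 = -180.81 / -0.077 = 2348.2 kg/min

2348 kg/min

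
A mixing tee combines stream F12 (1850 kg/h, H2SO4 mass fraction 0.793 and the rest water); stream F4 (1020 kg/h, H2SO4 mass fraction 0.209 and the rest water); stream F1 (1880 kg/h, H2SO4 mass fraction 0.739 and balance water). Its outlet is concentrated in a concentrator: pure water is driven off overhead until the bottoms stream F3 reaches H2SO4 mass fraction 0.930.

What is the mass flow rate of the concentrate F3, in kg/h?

3301 kg/h

H2SO4 entering = 1850×0.793 + 1020×0.209 + 1880×0.739 = 3069.6 kg/h.
All H2SO4 reports to F3, so F3 = 3069.6/0.930 = 3300.6 kg/h.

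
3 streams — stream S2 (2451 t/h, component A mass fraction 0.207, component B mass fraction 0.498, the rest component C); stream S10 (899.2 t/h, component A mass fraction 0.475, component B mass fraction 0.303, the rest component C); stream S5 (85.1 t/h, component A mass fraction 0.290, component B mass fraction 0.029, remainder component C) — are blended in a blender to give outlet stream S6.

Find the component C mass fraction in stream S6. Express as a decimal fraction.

Total flow out = 2451 + 899.2 + 85.1 = 3435.3 t/h.
component C in = 2451×0.295 + 899.2×0.222 + 85.1×0.681 = 980.62 t/h.
component C mass fraction in S6 = 980.62/3435.3 = 0.285.

0.285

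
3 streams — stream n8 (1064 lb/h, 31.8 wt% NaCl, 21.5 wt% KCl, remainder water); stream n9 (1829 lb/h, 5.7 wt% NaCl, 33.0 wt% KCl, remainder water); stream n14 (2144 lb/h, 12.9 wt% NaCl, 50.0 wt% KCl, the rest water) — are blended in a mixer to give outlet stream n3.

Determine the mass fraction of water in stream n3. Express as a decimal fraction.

Total flow out = 1064 + 1829 + 2144 = 5037 lb/h.
water in = 1064×0.467 + 1829×0.613 + 2144×0.371 = 2413.5 lb/h.
water mass fraction in n3 = 2413.5/5037 = 0.479.

0.479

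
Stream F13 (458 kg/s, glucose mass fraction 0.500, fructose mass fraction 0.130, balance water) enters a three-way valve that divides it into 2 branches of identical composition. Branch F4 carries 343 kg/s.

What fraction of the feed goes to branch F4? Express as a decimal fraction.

0.749

Fraction to F4 = 343/458 = 0.7489.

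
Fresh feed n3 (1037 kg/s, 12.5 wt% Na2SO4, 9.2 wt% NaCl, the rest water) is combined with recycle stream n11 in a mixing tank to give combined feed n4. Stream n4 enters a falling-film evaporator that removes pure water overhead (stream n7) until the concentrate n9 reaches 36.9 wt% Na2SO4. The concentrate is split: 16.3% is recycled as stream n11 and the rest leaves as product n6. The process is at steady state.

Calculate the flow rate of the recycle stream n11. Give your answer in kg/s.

Overall Na2SO4 balance (none leaves overhead): Na2SO4 in fresh feed = Na2SO4 in product, i.e. 1037×0.125 = (1−0.163)·n9·0.369.
n9 = 129.62/(0.369×0.837) = 419.7 kg/s.
Recycle n11 = 0.163×419.7 = 68.411 kg/s.

68.41 kg/s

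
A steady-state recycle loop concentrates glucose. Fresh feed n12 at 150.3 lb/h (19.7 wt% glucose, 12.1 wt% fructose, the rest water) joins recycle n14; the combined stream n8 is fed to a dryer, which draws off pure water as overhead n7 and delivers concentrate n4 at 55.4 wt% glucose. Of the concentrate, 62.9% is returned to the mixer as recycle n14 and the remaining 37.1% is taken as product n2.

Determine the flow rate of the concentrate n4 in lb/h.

Overall glucose balance (none leaves overhead): glucose in fresh feed = glucose in product, i.e. 150.3×0.197 = (1−0.629)·n4·0.554.
n4 = 29.609/(0.554×0.371) = 144.06 lb/h.

144.1 lb/h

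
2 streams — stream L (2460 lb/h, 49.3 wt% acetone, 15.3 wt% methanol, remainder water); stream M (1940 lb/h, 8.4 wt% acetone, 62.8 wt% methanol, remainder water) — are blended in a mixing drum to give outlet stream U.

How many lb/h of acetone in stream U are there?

1376 lb/h

acetone out = acetone in = 2460×0.493 + 1940×0.084 = 1375.7 lb/h.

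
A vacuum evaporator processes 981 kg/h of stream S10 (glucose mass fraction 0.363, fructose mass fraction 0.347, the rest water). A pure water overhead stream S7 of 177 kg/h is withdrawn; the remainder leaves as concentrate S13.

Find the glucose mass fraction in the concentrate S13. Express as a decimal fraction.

0.443

glucose is not removed: 981×0.363 = 356.1 kg/h of glucose enters S13.
Concentrate = 981 − 177 = 804 kg/h.
Mass fraction = 356.1/804 = 0.443.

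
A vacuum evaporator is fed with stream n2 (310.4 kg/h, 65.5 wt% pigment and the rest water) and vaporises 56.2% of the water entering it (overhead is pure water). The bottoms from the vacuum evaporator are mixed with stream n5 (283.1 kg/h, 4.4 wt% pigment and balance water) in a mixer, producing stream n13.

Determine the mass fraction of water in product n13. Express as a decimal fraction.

0.5954

Vapour removed = 0.562×0.345×310.4 = 60.183 kg/h; concentrate = 250.22 kg/h.
water reaching the mixer = 46.905 (from concentrate) + 283.1×0.956 = 317.55 kg/h.
Product flow = 250.22 + 283.1 = 533.32 kg/h; water fraction = 0.5954.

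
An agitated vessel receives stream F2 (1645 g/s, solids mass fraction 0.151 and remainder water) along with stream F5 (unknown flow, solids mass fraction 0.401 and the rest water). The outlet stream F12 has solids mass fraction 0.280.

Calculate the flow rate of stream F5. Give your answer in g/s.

1754 g/s

Let F5 be the unknown flow. Total out = 1645 + F5.
solids balance: 248.39 + 0.401·F5 = 0.280·(1645 + F5)
(0.401 − 0.280)·F5 = 0.280×1645 − 248.39 = 212.21
F5 = 212.21 / 0.121 = 1753.8 g/s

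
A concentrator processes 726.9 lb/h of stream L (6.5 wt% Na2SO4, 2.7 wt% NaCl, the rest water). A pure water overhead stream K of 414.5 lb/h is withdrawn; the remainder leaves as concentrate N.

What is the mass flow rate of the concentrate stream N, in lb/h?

312.4 lb/h

Concentrate = 726.9 − 414.5 = 312.4 lb/h.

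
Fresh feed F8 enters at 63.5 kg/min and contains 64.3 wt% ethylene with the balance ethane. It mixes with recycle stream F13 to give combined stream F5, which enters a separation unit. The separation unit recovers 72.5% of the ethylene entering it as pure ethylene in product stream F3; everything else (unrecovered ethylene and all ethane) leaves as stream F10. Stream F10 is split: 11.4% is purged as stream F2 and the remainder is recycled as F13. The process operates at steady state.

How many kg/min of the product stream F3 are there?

ethylene in F5: m_A = 63.5×0.643 + (1−0.114)·(1−0.725)·m_A, so m_A = 40.831/0.7563 = 53.984 kg/min.
Product F3 = 0.725×53.984 = 39.138 kg/min.

39.14 kg/min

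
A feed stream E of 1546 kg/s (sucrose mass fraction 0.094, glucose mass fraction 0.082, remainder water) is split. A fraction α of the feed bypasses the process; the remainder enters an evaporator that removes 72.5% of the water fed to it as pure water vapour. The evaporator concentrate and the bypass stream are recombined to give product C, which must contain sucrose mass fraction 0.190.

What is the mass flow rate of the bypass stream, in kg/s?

All 1546×0.094 = 145.32 kg/s of sucrose reaches C, so C = 145.32/0.190 = 764.86 kg/s and vapour = 781.14 kg/s.
The evaporator receives (1−α)·1546 of feed at 0.824 water and removes 0.725 of that water:
0.725×0.824×(1−α)×1546 = 781.14
(1−α) = 781.14/923.58 = 0.8458;  α = 0.1542.
Bypass flow = 0.1542×1546 = 238.44 kg/s.

238.4 kg/s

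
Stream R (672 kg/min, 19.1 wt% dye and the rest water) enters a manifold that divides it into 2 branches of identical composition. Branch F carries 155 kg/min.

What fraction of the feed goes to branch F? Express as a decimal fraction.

Fraction to F = 155/672 = 0.2307.

0.231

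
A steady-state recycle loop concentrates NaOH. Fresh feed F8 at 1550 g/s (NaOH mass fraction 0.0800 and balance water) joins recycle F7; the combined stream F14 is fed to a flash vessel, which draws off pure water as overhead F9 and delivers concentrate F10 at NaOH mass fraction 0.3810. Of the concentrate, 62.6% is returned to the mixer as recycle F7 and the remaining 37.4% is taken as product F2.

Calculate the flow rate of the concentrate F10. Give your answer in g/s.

Overall NaOH balance (none leaves overhead): NaOH in fresh feed = NaOH in product, i.e. 1550×0.080 = (1−0.626)·F10·0.381.
F10 = 124/(0.381×0.374) = 870.21 g/s.

870.2 g/s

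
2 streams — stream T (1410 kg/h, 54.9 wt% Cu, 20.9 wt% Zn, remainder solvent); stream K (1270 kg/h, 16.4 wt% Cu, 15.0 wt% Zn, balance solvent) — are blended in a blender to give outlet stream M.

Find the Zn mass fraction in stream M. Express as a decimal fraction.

Total flow out = 1410 + 1270 = 2680 kg/h.
Zn in = 1410×0.209 + 1270×0.150 = 485.19 kg/h.
Zn mass fraction in M = 485.19/2680 = 0.181.

0.181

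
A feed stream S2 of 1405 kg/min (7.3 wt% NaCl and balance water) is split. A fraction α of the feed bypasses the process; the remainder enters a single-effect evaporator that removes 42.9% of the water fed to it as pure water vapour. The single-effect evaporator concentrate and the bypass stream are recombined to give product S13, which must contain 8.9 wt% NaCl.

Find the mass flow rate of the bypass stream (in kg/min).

All 1405×0.073 = 102.56 kg/min of NaCl reaches S13, so S13 = 102.56/0.089 = 1152.4 kg/min and vapour = 252.58 kg/min.
The evaporator receives (1−α)·1405 of feed at 0.927 water and removes 0.429 of that water:
0.429×0.927×(1−α)×1405 = 252.58
(1−α) = 252.58/558.74 = 0.4521;  α = 0.5479.
Bypass flow = 0.5479×1405 = 769.86 kg/min.

769.9 kg/min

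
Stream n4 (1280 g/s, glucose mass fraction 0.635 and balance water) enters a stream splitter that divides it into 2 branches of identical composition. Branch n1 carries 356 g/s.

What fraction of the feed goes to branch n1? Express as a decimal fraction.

0.278

Fraction to n1 = 356/1280 = 0.2781.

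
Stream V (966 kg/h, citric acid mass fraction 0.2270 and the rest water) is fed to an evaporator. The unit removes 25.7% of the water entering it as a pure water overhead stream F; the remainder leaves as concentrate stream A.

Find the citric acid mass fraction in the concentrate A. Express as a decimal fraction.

citric acid is not removed: 966×0.227 = 219.28 kg/h of citric acid enters A.
water entering = 966×0.773 = 746.72 kg/h; overhead removed = 0.257×746.72 = 191.91 kg/h.
Concentrate = 966 − 191.91 = 774.09 kg/h.
Mass fraction = 219.28/774.09 = 0.2833.

0.2833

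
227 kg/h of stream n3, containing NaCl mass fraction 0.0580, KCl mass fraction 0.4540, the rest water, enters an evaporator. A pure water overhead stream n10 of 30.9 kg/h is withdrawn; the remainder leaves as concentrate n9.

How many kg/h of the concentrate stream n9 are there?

Concentrate = 227 − 30.9 = 196.1 kg/h.

196.1 kg/h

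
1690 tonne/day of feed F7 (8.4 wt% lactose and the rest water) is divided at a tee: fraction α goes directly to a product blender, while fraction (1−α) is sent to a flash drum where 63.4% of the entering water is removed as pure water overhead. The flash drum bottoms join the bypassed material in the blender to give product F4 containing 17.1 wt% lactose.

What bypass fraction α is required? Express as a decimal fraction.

All 1690×0.084 = 141.96 tonne/day of lactose reaches F4, so F4 = 141.96/0.171 = 830.18 tonne/day and vapour = 859.82 tonne/day.
The evaporator receives (1−α)·1690 of feed at 0.916 water and removes 0.634 of that water:
0.634×0.916×(1−α)×1690 = 859.82
(1−α) = 859.82/981.46 = 0.8761;  α = 0.1239.

0.124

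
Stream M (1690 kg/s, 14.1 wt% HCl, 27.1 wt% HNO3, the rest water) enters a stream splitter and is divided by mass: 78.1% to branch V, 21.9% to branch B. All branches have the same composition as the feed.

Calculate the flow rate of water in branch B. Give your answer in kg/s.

217.6 kg/s

Branch B total = 0.219×1690 = 370.11 kg/s.
water in B = 0.588×370.11 = 217.62 kg/s.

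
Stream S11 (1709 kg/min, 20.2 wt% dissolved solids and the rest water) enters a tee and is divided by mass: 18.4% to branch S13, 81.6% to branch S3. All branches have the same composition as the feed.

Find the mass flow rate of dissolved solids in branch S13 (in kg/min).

63.52 kg/min

Branch S13 total = 0.184×1709 = 314.46 kg/min.
dissolved solids in S13 = 0.202×314.46 = 63.52 kg/min.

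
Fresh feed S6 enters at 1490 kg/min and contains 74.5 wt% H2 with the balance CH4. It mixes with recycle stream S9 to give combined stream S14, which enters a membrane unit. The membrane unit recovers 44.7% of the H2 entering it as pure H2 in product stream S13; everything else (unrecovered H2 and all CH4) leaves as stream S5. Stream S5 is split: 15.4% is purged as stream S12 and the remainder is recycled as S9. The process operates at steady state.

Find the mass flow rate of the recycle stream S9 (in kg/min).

CH4 enters only via S6 and leaves only via the purge: 1490×0.255 = 0.154×(CH4 in S5), and the membrane unit passes all CH4, so CH4 in S14 = CH4 in S5 = 2467.2 kg/min.
H2 in S14: m_A = 1490×0.745 + (1−0.154)·(1−0.447)·m_A, so m_A = 1110/0.5322 = 2085.9 kg/min.
S5 = (1−0.447)×2085.9 + 2467.2 = 3620.7 kg/min.
Recycle S9 = (1−0.154)×3620.7 = 3063.1 kg/min.

3063 kg/min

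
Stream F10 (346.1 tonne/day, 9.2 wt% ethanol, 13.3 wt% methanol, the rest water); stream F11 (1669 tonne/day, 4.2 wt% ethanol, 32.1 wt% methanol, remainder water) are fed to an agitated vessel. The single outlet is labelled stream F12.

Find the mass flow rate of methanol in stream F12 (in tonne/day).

methanol out = methanol in = 346.1×0.133 + 1669×0.321 = 581.78 tonne/day.

581.8 tonne/day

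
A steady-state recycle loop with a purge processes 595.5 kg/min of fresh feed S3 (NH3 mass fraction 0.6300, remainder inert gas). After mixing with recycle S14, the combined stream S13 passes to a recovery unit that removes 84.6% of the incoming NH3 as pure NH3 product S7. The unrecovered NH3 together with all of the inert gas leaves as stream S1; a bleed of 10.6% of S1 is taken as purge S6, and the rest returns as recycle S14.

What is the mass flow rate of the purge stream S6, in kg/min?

227.4 kg/min

inert gas enters only via S3 and leaves only via the purge: 595.5×0.370 = 0.106×(inert gas in S1), and the recovery unit passes all inert gas, so inert gas in S13 = inert gas in S1 = 2078.6 kg/min.
NH3 in S13: m_A = 595.5×0.630 + (1−0.106)·(1−0.846)·m_A, so m_A = 375.17/0.8623 = 435.06 kg/min.
S1 = (1−0.846)×435.06 + 2078.6 = 2145.6 kg/min.
Purge S6 = 0.106×2145.6 = 227.44 kg/min.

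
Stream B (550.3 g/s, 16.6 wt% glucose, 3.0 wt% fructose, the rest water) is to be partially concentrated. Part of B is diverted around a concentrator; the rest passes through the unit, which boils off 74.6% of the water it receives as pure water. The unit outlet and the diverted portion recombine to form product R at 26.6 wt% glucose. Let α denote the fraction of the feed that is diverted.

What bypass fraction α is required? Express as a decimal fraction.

0.373

All 550.3×0.166 = 91.35 g/s of glucose reaches R, so R = 91.35/0.266 = 343.42 g/s and vapour = 206.88 g/s.
The evaporator receives (1−α)·550.3 of feed at 0.804 water and removes 0.746 of that water:
0.746×0.804×(1−α)×550.3 = 206.88
(1−α) = 206.88/330.06 = 0.6268;  α = 0.3732.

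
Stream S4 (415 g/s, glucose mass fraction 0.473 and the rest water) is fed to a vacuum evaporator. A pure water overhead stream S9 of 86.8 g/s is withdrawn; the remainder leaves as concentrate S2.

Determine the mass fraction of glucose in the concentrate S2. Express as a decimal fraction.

glucose is not removed: 415×0.473 = 196.29 g/s of glucose enters S2.
Concentrate = 415 − 86.8 = 328.2 g/s.
Mass fraction = 196.29/328.2 = 0.598.

0.598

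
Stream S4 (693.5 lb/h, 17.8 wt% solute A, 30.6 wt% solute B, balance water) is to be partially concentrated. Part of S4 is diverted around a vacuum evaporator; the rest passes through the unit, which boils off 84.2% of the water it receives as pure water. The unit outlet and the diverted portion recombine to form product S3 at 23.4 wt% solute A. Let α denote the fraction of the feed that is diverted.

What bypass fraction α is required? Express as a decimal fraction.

0.449

All 693.5×0.178 = 123.44 lb/h of solute A reaches S3, so S3 = 123.44/0.234 = 527.53 lb/h and vapour = 165.97 lb/h.
The evaporator receives (1−α)·693.5 of feed at 0.516 water and removes 0.842 of that water:
0.842×0.516×(1−α)×693.5 = 165.97
(1−α) = 165.97/301.31 = 0.5508;  α = 0.4492.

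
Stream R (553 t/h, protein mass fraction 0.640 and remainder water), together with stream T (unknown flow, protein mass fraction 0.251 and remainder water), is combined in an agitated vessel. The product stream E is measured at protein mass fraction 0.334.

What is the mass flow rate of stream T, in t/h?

Let T be the unknown flow. Total out = 553 + T.
protein balance: 353.92 + 0.251·T = 0.334·(553 + T)
(0.251 − 0.334)·T = 0.334×553 − 353.92 = -169.22
T = -169.22 / -0.083 = 2038.8 t/h

2039 t/h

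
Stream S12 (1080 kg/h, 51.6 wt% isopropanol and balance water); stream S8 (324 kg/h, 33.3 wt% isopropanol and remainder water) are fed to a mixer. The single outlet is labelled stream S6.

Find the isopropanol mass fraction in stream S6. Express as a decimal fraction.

0.4738

Total flow out = 1080 + 324 = 1404 kg/h.
isopropanol in = 1080×0.516 + 324×0.333 = 665.17 kg/h.
isopropanol mass fraction in S6 = 665.17/1404 = 0.4738.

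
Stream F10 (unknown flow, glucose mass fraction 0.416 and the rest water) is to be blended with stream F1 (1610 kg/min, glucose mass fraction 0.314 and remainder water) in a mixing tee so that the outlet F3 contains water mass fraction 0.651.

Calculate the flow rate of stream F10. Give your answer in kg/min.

841 kg/min

Let F10 be the unknown flow. Total out = 1610 + F10.
water balance: 1104.5 + 0.584·F10 = 0.651·(1610 + F10)
(0.584 − 0.651)·F10 = 0.651×1610 − 1104.5 = -56.35
F10 = -56.35 / -0.067 = 841.04 kg/min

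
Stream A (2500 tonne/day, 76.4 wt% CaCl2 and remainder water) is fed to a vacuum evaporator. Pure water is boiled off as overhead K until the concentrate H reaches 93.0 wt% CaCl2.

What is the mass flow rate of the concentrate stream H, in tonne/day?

2054 tonne/day

CaCl2 is conserved: 2500×0.764 = 1910 tonne/day all reports to the concentrate.
Concentrate = 1910/(target fraction) = 2053.8 tonne/day.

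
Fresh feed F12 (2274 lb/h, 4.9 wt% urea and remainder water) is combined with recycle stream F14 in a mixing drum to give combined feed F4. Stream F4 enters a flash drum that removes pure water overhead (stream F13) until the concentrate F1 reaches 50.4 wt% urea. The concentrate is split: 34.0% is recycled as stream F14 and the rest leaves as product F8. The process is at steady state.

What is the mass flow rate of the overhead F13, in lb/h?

Overall urea balance (none leaves overhead): urea in fresh feed = urea in product, i.e. 2274×0.049 = (1−0.340)·F1·0.504.
F1 = 111.43/(0.504×0.660) = 334.97 lb/h.
Recycle F14 = 0.340×334.97 = 113.89 lb/h.
Combined feed F4 = 2274 + 113.89 = 2387.9 lb/h.
Overhead F13 = F4 − F1 = 2387.9 − 334.97 = 2052.9 lb/h.

2053 lb/h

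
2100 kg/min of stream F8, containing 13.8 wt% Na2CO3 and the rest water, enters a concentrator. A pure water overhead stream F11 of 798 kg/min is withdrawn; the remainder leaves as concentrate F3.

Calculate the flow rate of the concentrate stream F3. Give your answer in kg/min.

1302 kg/min

Concentrate = 2100 − 798 = 1302 kg/min.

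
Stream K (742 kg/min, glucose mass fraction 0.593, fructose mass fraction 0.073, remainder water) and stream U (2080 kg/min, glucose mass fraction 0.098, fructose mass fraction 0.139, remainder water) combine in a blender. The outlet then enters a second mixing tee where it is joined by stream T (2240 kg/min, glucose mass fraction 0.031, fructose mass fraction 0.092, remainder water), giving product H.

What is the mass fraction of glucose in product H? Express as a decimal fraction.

0.141

Overall, product flow = 5062 kg/min.
glucose in = 742×0.593 + 2080×0.098 + 2240×0.031 = 713.29 kg/min.
glucose fraction in H = 0.141.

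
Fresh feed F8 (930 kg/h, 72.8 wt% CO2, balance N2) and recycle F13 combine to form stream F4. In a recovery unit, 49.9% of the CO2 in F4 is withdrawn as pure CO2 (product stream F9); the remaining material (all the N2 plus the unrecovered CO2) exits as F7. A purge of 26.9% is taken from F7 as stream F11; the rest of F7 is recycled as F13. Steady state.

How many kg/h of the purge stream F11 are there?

N2 enters only via F8 and leaves only via the purge: 930×0.272 = 0.269×(N2 in F7), and the recovery unit passes all N2, so N2 in F4 = N2 in F7 = 940.37 kg/h.
CO2 in F4: m_A = 930×0.728 + (1−0.269)·(1−0.499)·m_A, so m_A = 677.04/0.6338 = 1068.3 kg/h.
F7 = (1−0.499)×1068.3 + 940.37 = 1475.6 kg/h.
Purge F11 = 0.269×1475.6 = 396.93 kg/h.

396.9 kg/h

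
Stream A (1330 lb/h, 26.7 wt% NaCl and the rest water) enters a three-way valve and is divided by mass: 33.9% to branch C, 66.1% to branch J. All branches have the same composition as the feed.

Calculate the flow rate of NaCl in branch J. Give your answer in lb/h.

Branch J total = 0.661×1330 = 879.13 lb/h.
NaCl in J = 0.267×879.13 = 234.73 lb/h.

234.7 lb/h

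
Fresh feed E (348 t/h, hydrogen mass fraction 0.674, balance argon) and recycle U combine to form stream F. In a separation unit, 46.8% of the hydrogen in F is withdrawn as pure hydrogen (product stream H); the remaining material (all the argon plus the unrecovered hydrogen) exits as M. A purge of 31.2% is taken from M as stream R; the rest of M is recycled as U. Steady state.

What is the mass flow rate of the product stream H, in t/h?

hydrogen in F: m_A = 348×0.674 + (1−0.312)·(1−0.468)·m_A, so m_A = 234.55/0.6340 = 369.97 t/h.
Product H = 0.468×369.97 = 173.14 t/h.

173.1 t/h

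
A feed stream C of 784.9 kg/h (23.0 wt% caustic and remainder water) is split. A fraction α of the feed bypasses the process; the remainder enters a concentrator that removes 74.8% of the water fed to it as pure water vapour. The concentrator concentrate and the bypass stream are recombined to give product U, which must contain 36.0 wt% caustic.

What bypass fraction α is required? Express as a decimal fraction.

All 784.9×0.230 = 180.53 kg/h of caustic reaches U, so U = 180.53/0.360 = 501.46 kg/h and vapour = 283.44 kg/h.
The evaporator receives (1−α)·784.9 of feed at 0.770 water and removes 0.748 of that water:
0.748×0.770×(1−α)×784.9 = 283.44
(1−α) = 283.44/452.07 = 0.6270;  α = 0.3730.

0.373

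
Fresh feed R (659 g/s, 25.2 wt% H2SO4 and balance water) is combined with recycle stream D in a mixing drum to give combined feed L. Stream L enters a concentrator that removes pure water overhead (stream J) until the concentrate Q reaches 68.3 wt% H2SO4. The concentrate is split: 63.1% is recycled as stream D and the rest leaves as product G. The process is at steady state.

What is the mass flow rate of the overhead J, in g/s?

415.9 g/s

Overall H2SO4 balance (none leaves overhead): H2SO4 in fresh feed = H2SO4 in product, i.e. 659×0.252 = (1−0.631)·Q·0.683.
Q = 166.07/(0.683×0.369) = 658.93 g/s.
Recycle D = 0.631×658.93 = 415.78 g/s.
Combined feed L = 659 + 415.78 = 1074.8 g/s.
Overhead J = L − Q = 1074.8 − 658.93 = 415.86 g/s.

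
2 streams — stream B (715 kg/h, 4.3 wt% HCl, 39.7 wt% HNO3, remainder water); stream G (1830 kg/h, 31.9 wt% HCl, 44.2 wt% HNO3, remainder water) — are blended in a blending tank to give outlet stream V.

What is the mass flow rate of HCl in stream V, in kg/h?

614.5 kg/h

HCl out = HCl in = 715×0.043 + 1830×0.319 = 614.51 kg/h.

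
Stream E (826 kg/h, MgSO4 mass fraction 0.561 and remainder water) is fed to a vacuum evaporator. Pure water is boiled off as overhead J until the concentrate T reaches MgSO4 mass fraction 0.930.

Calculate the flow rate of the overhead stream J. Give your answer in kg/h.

327.7 kg/h

MgSO4 is conserved: 826×0.561 = 463.39 kg/h all reports to the concentrate.
Concentrate = 463.39/(target fraction) = 498.26 kg/h.
Overhead = 826 − 498.26 = 327.74 kg/h.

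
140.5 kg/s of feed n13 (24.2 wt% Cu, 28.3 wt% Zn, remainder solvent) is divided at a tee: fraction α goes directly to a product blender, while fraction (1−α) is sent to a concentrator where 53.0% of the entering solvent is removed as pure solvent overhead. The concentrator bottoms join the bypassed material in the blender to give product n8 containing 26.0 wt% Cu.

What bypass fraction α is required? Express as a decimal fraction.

0.725

All 140.5×0.242 = 34.001 kg/s of Cu reaches n8, so n8 = 34.001/0.260 = 130.77 kg/s and vapour = 9.7269 kg/s.
The evaporator receives (1−α)·140.5 of feed at 0.475 solvent and removes 0.530 of that solvent:
0.530×0.475×(1−α)×140.5 = 9.7269
(1−α) = 9.7269/35.371 = 0.2750;  α = 0.7250.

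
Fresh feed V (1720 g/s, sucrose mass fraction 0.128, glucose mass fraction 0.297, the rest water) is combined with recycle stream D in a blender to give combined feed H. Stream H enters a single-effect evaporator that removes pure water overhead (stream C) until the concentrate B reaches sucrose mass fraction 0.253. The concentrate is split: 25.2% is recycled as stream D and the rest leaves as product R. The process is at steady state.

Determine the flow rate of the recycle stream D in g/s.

293.2 g/s

Overall sucrose balance (none leaves overhead): sucrose in fresh feed = sucrose in product, i.e. 1720×0.128 = (1−0.252)·B·0.253.
B = 220.16/(0.253×0.748) = 1163.4 g/s.
Recycle D = 0.252×1163.4 = 293.17 g/s.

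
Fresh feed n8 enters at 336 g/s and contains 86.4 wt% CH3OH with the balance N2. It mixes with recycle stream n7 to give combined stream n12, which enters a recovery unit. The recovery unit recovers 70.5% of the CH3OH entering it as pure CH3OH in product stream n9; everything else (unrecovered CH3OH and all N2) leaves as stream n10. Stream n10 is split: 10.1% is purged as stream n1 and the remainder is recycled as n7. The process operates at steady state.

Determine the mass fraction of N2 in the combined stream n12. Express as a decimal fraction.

N2 enters only via n8 and leaves only via the purge: 336×0.136 = 0.101×(N2 in n10), and the recovery unit passes all N2, so N2 in n12 = N2 in n10 = 452.44 g/s.
CH3OH in n12: m_A = 336×0.864 + (1−0.101)·(1−0.705)·m_A, so m_A = 290.3/0.7348 = 395.08 g/s.
n12 = 395.08 + 452.44 = 847.52 g/s.
N2 fraction in n12 = 452.44/847.52 = 0.534.

0.534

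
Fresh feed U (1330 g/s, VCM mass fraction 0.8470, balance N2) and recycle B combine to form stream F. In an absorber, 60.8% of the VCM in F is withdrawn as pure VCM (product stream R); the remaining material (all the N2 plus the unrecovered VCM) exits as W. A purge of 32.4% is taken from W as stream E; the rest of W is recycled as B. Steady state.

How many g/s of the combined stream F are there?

2161 g/s

N2 enters only via U and leaves only via the purge: 1330×0.153 = 0.324×(N2 in W), and the absorber passes all N2, so N2 in F = N2 in W = 628.06 g/s.
VCM in F: m_A = 1330×0.847 + (1−0.324)·(1−0.608)·m_A, so m_A = 1126.5/0.7350 = 1532.6 g/s.
F = 1532.6 + 628.06 = 2160.7 g/s.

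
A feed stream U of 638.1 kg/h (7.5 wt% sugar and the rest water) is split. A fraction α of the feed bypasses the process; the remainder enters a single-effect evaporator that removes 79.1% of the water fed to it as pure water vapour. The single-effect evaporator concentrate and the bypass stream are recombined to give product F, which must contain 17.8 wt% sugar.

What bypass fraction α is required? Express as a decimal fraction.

All 638.1×0.075 = 47.858 kg/h of sugar reaches F, so F = 47.858/0.178 = 268.86 kg/h and vapour = 369.24 kg/h.
The evaporator receives (1−α)·638.1 of feed at 0.925 water and removes 0.791 of that water:
0.791×0.925×(1−α)×638.1 = 369.24
(1−α) = 369.24/466.88 = 0.7909;  α = 0.2091.

0.209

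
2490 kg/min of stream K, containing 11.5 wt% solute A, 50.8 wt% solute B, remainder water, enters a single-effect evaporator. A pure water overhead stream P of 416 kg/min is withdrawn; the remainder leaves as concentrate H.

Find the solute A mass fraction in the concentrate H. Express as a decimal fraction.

solute A is not removed: 2490×0.115 = 286.35 kg/min of solute A enters H.
Concentrate = 2490 − 416 = 2074 kg/min.
Mass fraction = 286.35/2074 = 0.1381.

0.1381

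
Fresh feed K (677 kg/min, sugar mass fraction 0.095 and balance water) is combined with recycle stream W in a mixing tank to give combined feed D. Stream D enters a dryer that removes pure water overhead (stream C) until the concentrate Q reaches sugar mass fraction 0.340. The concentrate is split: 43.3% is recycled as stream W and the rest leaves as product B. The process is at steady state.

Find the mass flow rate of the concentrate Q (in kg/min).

333.6 kg/min

Overall sugar balance (none leaves overhead): sugar in fresh feed = sugar in product, i.e. 677×0.095 = (1−0.433)·Q·0.340.
Q = 64.315/(0.340×0.567) = 333.62 kg/min.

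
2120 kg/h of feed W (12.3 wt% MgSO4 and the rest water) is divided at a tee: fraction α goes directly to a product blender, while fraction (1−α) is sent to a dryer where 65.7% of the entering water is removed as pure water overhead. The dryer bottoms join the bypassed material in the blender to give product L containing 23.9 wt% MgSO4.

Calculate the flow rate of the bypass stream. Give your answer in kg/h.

334.2 kg/h

All 2120×0.123 = 260.76 kg/h of MgSO4 reaches L, so L = 260.76/0.239 = 1091 kg/h and vapour = 1029 kg/h.
The evaporator receives (1−α)·2120 of feed at 0.877 water and removes 0.657 of that water:
0.657×0.877×(1−α)×2120 = 1029
(1−α) = 1029/1221.5 = 0.8424;  α = 0.1576.
Bypass flow = 0.1576×2120 = 334.21 kg/h.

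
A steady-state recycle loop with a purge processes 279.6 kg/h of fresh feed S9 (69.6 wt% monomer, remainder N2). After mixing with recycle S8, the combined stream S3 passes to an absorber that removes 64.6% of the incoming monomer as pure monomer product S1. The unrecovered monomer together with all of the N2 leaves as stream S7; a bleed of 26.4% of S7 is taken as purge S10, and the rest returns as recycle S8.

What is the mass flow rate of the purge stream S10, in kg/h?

N2 enters only via S9 and leaves only via the purge: 279.6×0.304 = 0.264×(N2 in S7), and the absorber passes all N2, so N2 in S3 = N2 in S7 = 321.96 kg/h.
monomer in S3: m_A = 279.6×0.696 + (1−0.264)·(1−0.646)·m_A, so m_A = 194.6/0.7395 = 263.17 kg/h.
S7 = (1−0.646)×263.17 + 321.96 = 415.13 kg/h.
Purge S10 = 0.264×415.13 = 109.59 kg/h.

109.6 kg/h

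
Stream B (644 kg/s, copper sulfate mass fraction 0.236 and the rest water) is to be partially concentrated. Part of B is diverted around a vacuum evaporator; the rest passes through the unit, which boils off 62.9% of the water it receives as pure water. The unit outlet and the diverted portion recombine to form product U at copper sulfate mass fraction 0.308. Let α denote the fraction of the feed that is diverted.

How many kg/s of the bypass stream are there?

All 644×0.236 = 151.98 kg/s of copper sulfate reaches U, so U = 151.98/0.308 = 493.45 kg/s and vapour = 150.55 kg/s.
The evaporator receives (1−α)·644 of feed at 0.764 water and removes 0.629 of that water:
0.629×0.764×(1−α)×644 = 150.55
(1−α) = 150.55/309.48 = 0.4864;  α = 0.5136.
Bypass flow = 0.5136×644 = 330.73 kg/s.

330.7 kg/s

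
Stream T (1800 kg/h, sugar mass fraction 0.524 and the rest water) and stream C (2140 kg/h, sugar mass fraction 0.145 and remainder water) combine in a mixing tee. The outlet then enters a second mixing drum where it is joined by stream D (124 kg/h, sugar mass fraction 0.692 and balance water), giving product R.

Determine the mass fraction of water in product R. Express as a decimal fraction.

0.670

Overall, product flow = 4064 kg/h.
water in = 1800×0.476 + 2140×0.855 + 124×0.308 = 2724.7 kg/h.
water fraction in R = 0.670.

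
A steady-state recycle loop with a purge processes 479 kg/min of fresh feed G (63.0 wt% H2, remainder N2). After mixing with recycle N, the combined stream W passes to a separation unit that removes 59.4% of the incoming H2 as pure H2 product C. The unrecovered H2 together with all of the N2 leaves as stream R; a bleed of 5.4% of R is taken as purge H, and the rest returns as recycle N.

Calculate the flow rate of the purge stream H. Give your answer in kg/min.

N2 enters only via G and leaves only via the purge: 479×0.370 = 0.054×(N2 in R), and the separation unit passes all N2, so N2 in W = N2 in R = 3282 kg/min.
H2 in W: m_A = 479×0.630 + (1−0.054)·(1−0.594)·m_A, so m_A = 301.77/0.6159 = 489.95 kg/min.
R = (1−0.594)×489.95 + 3282 = 3481 kg/min.
Purge H = 0.054×3481 = 187.97 kg/min.

188 kg/min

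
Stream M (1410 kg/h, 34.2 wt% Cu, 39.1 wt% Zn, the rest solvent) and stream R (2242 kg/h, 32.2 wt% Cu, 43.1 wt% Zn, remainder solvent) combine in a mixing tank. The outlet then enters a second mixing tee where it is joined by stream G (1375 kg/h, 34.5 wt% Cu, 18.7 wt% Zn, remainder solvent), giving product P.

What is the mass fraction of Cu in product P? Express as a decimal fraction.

Overall, product flow = 5027 kg/h.
Cu in = 1410×0.342 + 2242×0.322 + 1375×0.345 = 1678.5 kg/h.
Cu fraction in P = 0.334.

0.334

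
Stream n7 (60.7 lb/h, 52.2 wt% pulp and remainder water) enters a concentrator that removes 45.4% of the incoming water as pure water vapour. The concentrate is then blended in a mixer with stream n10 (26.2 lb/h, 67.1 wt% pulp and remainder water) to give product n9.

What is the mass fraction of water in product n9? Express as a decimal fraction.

Vapour removed = 0.454×0.478×60.7 = 13.173 lb/h; concentrate = 47.527 lb/h.
water reaching the mixer = 15.842 (from concentrate) + 26.2×0.329 = 24.462 lb/h.
Product flow = 47.527 + 26.2 = 73.727 lb/h; water fraction = 0.332.

0.332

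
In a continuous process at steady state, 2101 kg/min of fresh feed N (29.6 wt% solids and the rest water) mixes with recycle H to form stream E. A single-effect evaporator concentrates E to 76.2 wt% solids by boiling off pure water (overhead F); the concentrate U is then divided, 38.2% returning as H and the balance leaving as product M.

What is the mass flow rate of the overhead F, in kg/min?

Overall solids balance (none leaves overhead): solids in fresh feed = solids in product, i.e. 2101×0.296 = (1−0.382)·U·0.762.
U = 621.9/(0.762×0.618) = 1320.6 kg/min.
Recycle H = 0.382×1320.6 = 504.47 kg/min.
Combined feed E = 2101 + 504.47 = 2605.5 kg/min.
Overhead F = E − U = 2605.5 − 1320.6 = 1284.9 kg/min.

1285 kg/min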